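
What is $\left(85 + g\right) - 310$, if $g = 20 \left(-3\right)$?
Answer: $-285$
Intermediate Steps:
$g = -60$
$\left(85 + g\right) - 310 = \left(85 - 60\right) - 310 = 25 - 310 = -285$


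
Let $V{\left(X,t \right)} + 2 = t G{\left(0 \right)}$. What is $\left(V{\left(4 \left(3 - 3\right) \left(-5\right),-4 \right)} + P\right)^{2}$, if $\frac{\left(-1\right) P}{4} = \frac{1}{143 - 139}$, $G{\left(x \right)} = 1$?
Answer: $49$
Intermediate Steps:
$V{\left(X,t \right)} = -2 + t$ ($V{\left(X,t \right)} = -2 + t 1 = -2 + t$)
$P = -1$ ($P = - \frac{4}{143 - 139} = - \frac{4}{4} = \left(-4\right) \frac{1}{4} = -1$)
$\left(V{\left(4 \left(3 - 3\right) \left(-5\right),-4 \right)} + P\right)^{2} = \left(\left(-2 - 4\right) - 1\right)^{2} = \left(-6 - 1\right)^{2} = \left(-7\right)^{2} = 49$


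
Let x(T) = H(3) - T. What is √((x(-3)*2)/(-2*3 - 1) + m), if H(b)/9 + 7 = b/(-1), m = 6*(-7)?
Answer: 2*I*√210/7 ≈ 4.1404*I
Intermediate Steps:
m = -42
H(b) = -63 - 9*b (H(b) = -63 + 9*(b/(-1)) = -63 + 9*(b*(-1)) = -63 + 9*(-b) = -63 - 9*b)
x(T) = -90 - T (x(T) = (-63 - 9*3) - T = (-63 - 27) - T = -90 - T)
√((x(-3)*2)/(-2*3 - 1) + m) = √(((-90 - 1*(-3))*2)/(-2*3 - 1) - 42) = √(((-90 + 3)*2)/(-6 - 1) - 42) = √(-87*2/(-7) - 42) = √(-174*(-⅐) - 42) = √(174/7 - 42) = √(-120/7) = 2*I*√210/7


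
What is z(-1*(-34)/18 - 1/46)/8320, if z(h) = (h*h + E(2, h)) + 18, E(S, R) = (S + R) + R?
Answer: 4665493/1426014720 ≈ 0.0032717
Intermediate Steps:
E(S, R) = S + 2*R (E(S, R) = (R + S) + R = S + 2*R)
z(h) = 20 + h**2 + 2*h (z(h) = (h*h + (2 + 2*h)) + 18 = (h**2 + (2 + 2*h)) + 18 = (2 + h**2 + 2*h) + 18 = 20 + h**2 + 2*h)
z(-1*(-34)/18 - 1/46)/8320 = (20 + (-1*(-34)/18 - 1/46)**2 + 2*(-1*(-34)/18 - 1/46))/8320 = (20 + (34*(1/18) - 1*1/46)**2 + 2*(34*(1/18) - 1*1/46))*(1/8320) = (20 + (17/9 - 1/46)**2 + 2*(17/9 - 1/46))*(1/8320) = (20 + (773/414)**2 + 2*(773/414))*(1/8320) = (20 + 597529/171396 + 773/207)*(1/8320) = (4665493/171396)*(1/8320) = 4665493/1426014720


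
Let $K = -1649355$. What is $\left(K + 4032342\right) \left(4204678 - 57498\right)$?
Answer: $9882676026660$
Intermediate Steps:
$\left(K + 4032342\right) \left(4204678 - 57498\right) = \left(-1649355 + 4032342\right) \left(4204678 - 57498\right) = 2382987 \cdot 4147180 = 9882676026660$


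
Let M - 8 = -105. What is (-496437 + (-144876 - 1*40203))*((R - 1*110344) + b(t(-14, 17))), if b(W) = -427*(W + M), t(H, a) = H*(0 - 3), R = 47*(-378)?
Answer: 71303611500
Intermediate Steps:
R = -17766
M = -97 (M = 8 - 105 = -97)
t(H, a) = -3*H (t(H, a) = H*(-3) = -3*H)
b(W) = 41419 - 427*W (b(W) = -427*(W - 97) = -427*(-97 + W) = 41419 - 427*W)
(-496437 + (-144876 - 1*40203))*((R - 1*110344) + b(t(-14, 17))) = (-496437 + (-144876 - 1*40203))*((-17766 - 1*110344) + (41419 - (-1281)*(-14))) = (-496437 + (-144876 - 40203))*((-17766 - 110344) + (41419 - 427*42)) = (-496437 - 185079)*(-128110 + (41419 - 17934)) = -681516*(-128110 + 23485) = -681516*(-104625) = 71303611500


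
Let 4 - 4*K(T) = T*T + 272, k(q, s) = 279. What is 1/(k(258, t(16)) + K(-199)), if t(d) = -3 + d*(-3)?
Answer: -4/38753 ≈ -0.00010322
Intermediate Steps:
t(d) = -3 - 3*d
K(T) = -67 - T**2/4 (K(T) = 1 - (T*T + 272)/4 = 1 - (T**2 + 272)/4 = 1 - (272 + T**2)/4 = 1 + (-68 - T**2/4) = -67 - T**2/4)
1/(k(258, t(16)) + K(-199)) = 1/(279 + (-67 - 1/4*(-199)**2)) = 1/(279 + (-67 - 1/4*39601)) = 1/(279 + (-67 - 39601/4)) = 1/(279 - 39869/4) = 1/(-38753/4) = -4/38753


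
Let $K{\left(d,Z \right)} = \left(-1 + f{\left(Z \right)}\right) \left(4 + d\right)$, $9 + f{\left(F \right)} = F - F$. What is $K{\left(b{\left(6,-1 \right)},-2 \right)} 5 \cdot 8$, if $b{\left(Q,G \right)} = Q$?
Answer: $-4000$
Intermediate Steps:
$f{\left(F \right)} = -9$ ($f{\left(F \right)} = -9 + \left(F - F\right) = -9 + 0 = -9$)
$K{\left(d,Z \right)} = -40 - 10 d$ ($K{\left(d,Z \right)} = \left(-1 - 9\right) \left(4 + d\right) = - 10 \left(4 + d\right) = -40 - 10 d$)
$K{\left(b{\left(6,-1 \right)},-2 \right)} 5 \cdot 8 = \left(-40 - 60\right) 5 \cdot 8 = \left(-100\right) 5 \cdot 8 = \left(-500\right) 8 = -4000$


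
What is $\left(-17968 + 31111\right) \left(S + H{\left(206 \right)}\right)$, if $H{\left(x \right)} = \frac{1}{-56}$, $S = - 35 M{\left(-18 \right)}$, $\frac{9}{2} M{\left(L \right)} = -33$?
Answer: $\frac{188895577}{56} \approx 3.3731 \cdot 10^{6}$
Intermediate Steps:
$M{\left(L \right)} = - \frac{22}{3}$ ($M{\left(L \right)} = \frac{2}{9} \left(-33\right) = - \frac{22}{3}$)
$S = \frac{770}{3}$ ($S = \left(-35\right) \left(- \frac{22}{3}\right) = \frac{770}{3} \approx 256.67$)
$H{\left(x \right)} = - \frac{1}{56}$
$\left(-17968 + 31111\right) \left(S + H{\left(206 \right)}\right) = \left(-17968 + 31111\right) \left(\frac{770}{3} - \frac{1}{56}\right) = 13143 \cdot \frac{43117}{168} = \frac{188895577}{56}$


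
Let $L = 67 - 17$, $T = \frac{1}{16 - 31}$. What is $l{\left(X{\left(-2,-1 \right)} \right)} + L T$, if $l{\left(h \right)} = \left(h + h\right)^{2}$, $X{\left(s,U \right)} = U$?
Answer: $\frac{2}{3} \approx 0.66667$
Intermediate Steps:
$l{\left(h \right)} = 4 h^{2}$ ($l{\left(h \right)} = \left(2 h\right)^{2} = 4 h^{2}$)
$T = - \frac{1}{15}$ ($T = \frac{1}{16 - 31} = \frac{1}{-15} = - \frac{1}{15} \approx -0.066667$)
$L = 50$
$l{\left(X{\left(-2,-1 \right)} \right)} + L T = 4 \left(-1\right)^{2} + 50 \left(- \frac{1}{15}\right) = 4 \cdot 1 - \frac{10}{3} = 4 - \frac{10}{3} = \frac{2}{3}$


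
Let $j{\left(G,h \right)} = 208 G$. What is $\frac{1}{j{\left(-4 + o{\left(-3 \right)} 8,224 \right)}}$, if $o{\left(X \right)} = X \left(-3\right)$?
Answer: $\frac{1}{14144} \approx 7.0701 \cdot 10^{-5}$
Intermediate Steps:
$o{\left(X \right)} = - 3 X$
$\frac{1}{j{\left(-4 + o{\left(-3 \right)} 8,224 \right)}} = \frac{1}{208 \left(-4 + \left(-3\right) \left(-3\right) 8\right)} = \frac{1}{208 \left(-4 + 9 \cdot 8\right)} = \frac{1}{208 \left(-4 + 72\right)} = \frac{1}{208 \cdot 68} = \frac{1}{14144}$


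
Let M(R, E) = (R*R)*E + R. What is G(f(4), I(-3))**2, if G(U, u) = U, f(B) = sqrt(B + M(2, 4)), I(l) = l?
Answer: 22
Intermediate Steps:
M(R, E) = R + E*R**2 (M(R, E) = R**2*E + R = E*R**2 + R = R + E*R**2)
f(B) = sqrt(18 + B) (f(B) = sqrt(B + 2*(1 + 4*2)) = sqrt(B + 2*(1 + 8)) = sqrt(B + 2*9) = sqrt(B + 18) = sqrt(18 + B))
G(f(4), I(-3))**2 = (sqrt(18 + 4))**2 = (sqrt(22))**2 = 22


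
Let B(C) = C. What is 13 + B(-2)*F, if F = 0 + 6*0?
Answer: 13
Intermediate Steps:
F = 0 (F = 0 + 0 = 0)
13 + B(-2)*F = 13 - 2*0 = 13 + 0 = 13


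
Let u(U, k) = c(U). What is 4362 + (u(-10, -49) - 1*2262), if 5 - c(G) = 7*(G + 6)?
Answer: 2133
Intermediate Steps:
c(G) = -37 - 7*G (c(G) = 5 - 7*(G + 6) = 5 - 7*(6 + G) = 5 - (42 + 7*G) = 5 + (-42 - 7*G) = -37 - 7*G)
u(U, k) = -37 - 7*U
4362 + (u(-10, -49) - 1*2262) = 4362 + ((-37 - 7*(-10)) - 1*2262) = 4362 + ((-37 + 70) - 2262) = 4362 + (33 - 2262) = 4362 - 2229 = 2133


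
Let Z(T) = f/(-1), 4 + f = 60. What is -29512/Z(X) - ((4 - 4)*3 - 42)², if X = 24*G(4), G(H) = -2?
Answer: -1237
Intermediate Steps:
f = 56 (f = -4 + 60 = 56)
X = -48 (X = 24*(-2) = -48)
Z(T) = -56 (Z(T) = 56/(-1) = 56*(-1) = -56)
-29512/Z(X) - ((4 - 4)*3 - 42)² = -29512/(-56) - ((4 - 4)*3 - 42)² = -29512*(-1/56) - (0*3 - 42)² = 527 - (0 - 42)² = 527 - 1*(-42)² = 527 - 1*1764 = 527 - 1764 = -1237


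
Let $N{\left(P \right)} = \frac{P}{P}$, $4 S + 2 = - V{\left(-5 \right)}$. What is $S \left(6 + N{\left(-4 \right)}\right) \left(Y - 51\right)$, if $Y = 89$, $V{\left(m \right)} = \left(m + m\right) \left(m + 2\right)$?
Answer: $-2128$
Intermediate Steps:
$V{\left(m \right)} = 2 m \left(2 + m\right)$
$S = -8$ ($S = - \frac{1}{2} + \frac{\left(-1\right) 2 \left(-5\right) \left(2 - 5\right)}{4} = - \frac{1}{2} + \frac{\left(-1\right) 2 \left(-5\right) \left(-3\right)}{4} = - \frac{1}{2} + \frac{\left(-1\right) 30}{4} = - \frac{1}{2} + \frac{1}{4} \left(-30\right) = - \frac{1}{2} - \frac{15}{2} = -8$)
$N{\left(P \right)} = 1$
$S \left(6 + N{\left(-4 \right)}\right) \left(Y - 51\right) = - 8 \left(6 + 1\right) \left(89 - 51\right) = \left(-8\right) 7 \cdot 38 = \left(-56\right) 38 = -2128$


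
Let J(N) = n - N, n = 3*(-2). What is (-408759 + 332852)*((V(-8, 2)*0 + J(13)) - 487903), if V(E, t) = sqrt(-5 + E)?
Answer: 37036695254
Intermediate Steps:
n = -6
J(N) = -6 - N
(-408759 + 332852)*((V(-8, 2)*0 + J(13)) - 487903) = (-408759 + 332852)*((sqrt(-5 - 8)*0 + (-6 - 1*13)) - 487903) = -75907*((sqrt(-13)*0 + (-6 - 13)) - 487903) = -75907*(((I*sqrt(13))*0 - 19) - 487903) = -75907*((0 - 19) - 487903) = -75907*(-19 - 487903) = -75907*(-487922) = 37036695254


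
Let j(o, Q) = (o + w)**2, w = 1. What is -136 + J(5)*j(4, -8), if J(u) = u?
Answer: -11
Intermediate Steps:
j(o, Q) = (1 + o)**2 (j(o, Q) = (o + 1)**2 = (1 + o)**2)
-136 + J(5)*j(4, -8) = -136 + 5*(1 + 4)**2 = -136 + 5*5**2 = -136 + 5*25 = -136 + 125 = -11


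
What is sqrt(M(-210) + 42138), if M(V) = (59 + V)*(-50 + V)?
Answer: sqrt(81398) ≈ 285.30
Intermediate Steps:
M(V) = (-50 + V)*(59 + V)
sqrt(M(-210) + 42138) = sqrt((-2950 + (-210)**2 + 9*(-210)) + 42138) = sqrt((-2950 + 44100 - 1890) + 42138) = sqrt(39260 + 42138) = sqrt(81398)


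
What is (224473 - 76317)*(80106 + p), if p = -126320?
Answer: -6846881384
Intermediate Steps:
(224473 - 76317)*(80106 + p) = (224473 - 76317)*(80106 - 126320) = 148156*(-46214) = -6846881384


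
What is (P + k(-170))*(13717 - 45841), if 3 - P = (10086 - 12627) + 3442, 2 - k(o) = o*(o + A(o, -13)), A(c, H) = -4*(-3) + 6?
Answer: 858867264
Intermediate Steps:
A(c, H) = 18 (A(c, H) = 12 + 6 = 18)
k(o) = 2 - o*(18 + o) (k(o) = 2 - o*(o + 18) = 2 - o*(18 + o))
P = -898 (P = 3 - ((10086 - 12627) + 3442) = 3 - (-2541 + 3442) = 3 - 1*901 = 3 - 901 = -898)
(P + k(-170))*(13717 - 45841) = (-898 + (2 - 1*(-170)² - 18*(-170)))*(13717 - 45841) = (-898 + (2 - 1*28900 + 3060))*(-32124) = (-898 + (2 - 28900 + 3060))*(-32124) = (-898 - 25838)*(-32124) = -26736*(-32124) = 858867264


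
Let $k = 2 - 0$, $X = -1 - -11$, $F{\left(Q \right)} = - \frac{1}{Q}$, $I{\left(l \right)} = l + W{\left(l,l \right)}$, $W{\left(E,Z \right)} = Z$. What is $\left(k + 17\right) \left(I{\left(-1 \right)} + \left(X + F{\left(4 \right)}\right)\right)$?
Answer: $\frac{589}{4} \approx 147.25$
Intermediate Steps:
$I{\left(l \right)} = 2 l$ ($I{\left(l \right)} = l + l = 2 l$)
$X = 10$ ($X = -1 + 11 = 10$)
$k = 2$ ($k = 2 + 0 = 2$)
$\left(k + 17\right) \left(I{\left(-1 \right)} + \left(X + F{\left(4 \right)}\right)\right) = \left(2 + 17\right) \left(2 \left(-1\right) + \left(10 - \frac{1}{4}\right)\right) = 19 \left(-2 + \left(10 - \frac{1}{4}\right)\right) = 19 \left(-2 + \frac{39}{4}\right) = 19 \cdot \frac{31}{4} = \frac{589}{4}$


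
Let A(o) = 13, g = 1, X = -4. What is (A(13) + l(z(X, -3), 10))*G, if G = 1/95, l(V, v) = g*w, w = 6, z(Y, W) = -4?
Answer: 1/5 ≈ 0.20000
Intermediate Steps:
l(V, v) = 6 (l(V, v) = 1*6 = 6)
G = 1/95 ≈ 0.010526
(A(13) + l(z(X, -3), 10))*G = (13 + 6)*(1/95) = 19*(1/95) = 1/5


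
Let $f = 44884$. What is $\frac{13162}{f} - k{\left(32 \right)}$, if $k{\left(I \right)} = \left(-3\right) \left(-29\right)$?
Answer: $- \frac{1945873}{22442} \approx -86.707$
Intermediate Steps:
$k{\left(I \right)} = 87$
$\frac{13162}{f} - k{\left(32 \right)} = \frac{13162}{44884} - 87 = 13162 \cdot \frac{1}{44884} - 87 = \frac{6581}{22442} - 87 = - \frac{1945873}{22442}$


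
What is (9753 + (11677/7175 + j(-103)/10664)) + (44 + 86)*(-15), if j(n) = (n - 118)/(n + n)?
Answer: 123015955768043/15761925200 ≈ 7804.6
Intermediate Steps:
j(n) = (-118 + n)/(2*n) (j(n) = (-118 + n)/((2*n)) = (-118 + n)*(1/(2*n)) = (-118 + n)/(2*n))
(9753 + (11677/7175 + j(-103)/10664)) + (44 + 86)*(-15) = (9753 + (11677/7175 + ((½)*(-118 - 103)/(-103))/10664)) + (44 + 86)*(-15) = (9753 + (11677*(1/7175) + ((½)*(-1/103)*(-221))*(1/10664))) + 130*(-15) = (9753 + (11677/7175 + (221/206)*(1/10664))) - 1950 = (9753 + (11677/7175 + 221/2196784)) - 1950 = (9753 + 25653432443/15761925200) - 1950 = 153751709908043/15761925200 - 1950 = 123015955768043/15761925200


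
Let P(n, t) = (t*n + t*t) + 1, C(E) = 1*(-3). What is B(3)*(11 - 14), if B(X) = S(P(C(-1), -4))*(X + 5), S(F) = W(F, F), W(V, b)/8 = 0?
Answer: 0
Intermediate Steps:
C(E) = -3
P(n, t) = 1 + t² + n*t (P(n, t) = (n*t + t²) + 1 = (t² + n*t) + 1 = 1 + t² + n*t)
W(V, b) = 0 (W(V, b) = 8*0 = 0)
S(F) = 0
B(X) = 0 (B(X) = 0*(X + 5) = 0*(5 + X) = 0)
B(3)*(11 - 14) = 0*(11 - 14) = 0*(-3) = 0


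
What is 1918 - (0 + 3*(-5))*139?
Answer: 4003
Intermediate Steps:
1918 - (0 + 3*(-5))*139 = 1918 - (0 - 15)*139 = 1918 - (-15)*139 = 1918 - 1*(-2085) = 1918 + 2085 = 4003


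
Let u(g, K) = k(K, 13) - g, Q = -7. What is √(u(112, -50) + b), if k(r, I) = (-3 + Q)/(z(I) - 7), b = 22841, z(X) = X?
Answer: √204546/3 ≈ 150.76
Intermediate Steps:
k(r, I) = -10/(-7 + I) (k(r, I) = (-3 - 7)/(I - 7) = -10/(-7 + I))
u(g, K) = -5/3 - g (u(g, K) = -10/(-7 + 13) - g = -10/6 - g = -10*⅙ - g = -5/3 - g)
√(u(112, -50) + b) = √((-5/3 - 1*112) + 22841) = √((-5/3 - 112) + 22841) = √(-341/3 + 22841) = √(68182/3) = √204546/3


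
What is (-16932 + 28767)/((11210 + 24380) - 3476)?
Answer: 11835/32114 ≈ 0.36853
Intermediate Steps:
(-16932 + 28767)/((11210 + 24380) - 3476) = 11835/(35590 - 3476) = 11835/32114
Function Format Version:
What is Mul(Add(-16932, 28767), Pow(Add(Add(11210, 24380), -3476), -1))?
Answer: Rational(11835, 32114) ≈ 0.36853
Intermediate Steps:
Mul(Add(-16932, 28767), Pow(Add(Add(11210, 24380), -3476), -1)) = Mul(11835, Pow(Add(35590, -3476), -1)) = Mul(11835, Pow(32114, -1)) = Mul(11835, Rational(1, 32114)) = Rational(11835, 32114)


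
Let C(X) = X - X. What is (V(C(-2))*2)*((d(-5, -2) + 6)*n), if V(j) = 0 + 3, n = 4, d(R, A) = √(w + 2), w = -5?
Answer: 144 + 24*I*√3 ≈ 144.0 + 41.569*I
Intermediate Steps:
d(R, A) = I*√3 (d(R, A) = √(-5 + 2) = √(-3) = I*√3)
C(X) = 0
V(j) = 3
(V(C(-2))*2)*((d(-5, -2) + 6)*n) = (3*2)*((I*√3 + 6)*4) = 6*((6 + I*√3)*4) = 6*(24 + 4*I*√3) = 144 + 24*I*√3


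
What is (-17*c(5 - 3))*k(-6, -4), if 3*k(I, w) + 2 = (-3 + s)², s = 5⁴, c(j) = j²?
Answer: -26307976/3 ≈ -8.7693e+6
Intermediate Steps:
s = 625
k(I, w) = 386882/3 (k(I, w) = -⅔ + (-3 + 625)²/3 = -⅔ + (⅓)*622² = -⅔ + (⅓)*386884 = -⅔ + 386884/3 = 386882/3)
(-17*c(5 - 3))*k(-6, -4) = -17*(5 - 3)²*(386882/3) = -17*2²*(386882/3) = -17*4*(386882/3) = -68*386882/3 = -26307976/3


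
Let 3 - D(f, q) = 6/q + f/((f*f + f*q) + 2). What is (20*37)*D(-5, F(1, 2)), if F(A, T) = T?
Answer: 3700/17 ≈ 217.65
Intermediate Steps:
D(f, q) = 3 - 6/q - f/(2 + f² + f*q) (D(f, q) = 3 - (6/q + f/((f*f + f*q) + 2)) = 3 - (6/q + f/((f² + f*q) + 2)) = 3 - (6/q + f/(2 + f² + f*q)) = 3 + (-6/q - f/(2 + f² + f*q)) = 3 - 6/q - f/(2 + f² + f*q))
(20*37)*D(-5, F(1, 2)) = (20*37)*((-12 - 6*(-5)² + 6*2 - 7*(-5)*2 + 3*(-5)*2² + 3*2*(-5)²)/(2*(2 + (-5)² - 5*2))) = 740*((-12 - 6*25 + 12 + 70 + 3*(-5)*4 + 3*2*25)/(2*(2 + 25 - 10))) = 740*((½)*(-12 - 150 + 12 + 70 - 60 + 150)/17) = 740*((½)*(1/17)*10) = 740*(5/17) = 3700/17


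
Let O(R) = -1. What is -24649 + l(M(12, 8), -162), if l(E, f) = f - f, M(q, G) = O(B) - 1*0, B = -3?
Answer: -24649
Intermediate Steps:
M(q, G) = -1 (M(q, G) = -1 - 1*0 = -1 + 0 = -1)
l(E, f) = 0
-24649 + l(M(12, 8), -162) = -24649 + 0 = -24649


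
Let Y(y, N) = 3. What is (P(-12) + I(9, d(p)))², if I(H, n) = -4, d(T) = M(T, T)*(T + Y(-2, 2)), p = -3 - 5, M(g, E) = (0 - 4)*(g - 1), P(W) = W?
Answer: 256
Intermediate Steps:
M(g, E) = 4 - 4*g (M(g, E) = -4*(-1 + g) = 4 - 4*g)
p = -8
d(T) = (3 + T)*(4 - 4*T) (d(T) = (4 - 4*T)*(T + 3) = (4 - 4*T)*(3 + T) = (3 + T)*(4 - 4*T))
(P(-12) + I(9, d(p)))² = (-12 - 4)² = (-16)² = 256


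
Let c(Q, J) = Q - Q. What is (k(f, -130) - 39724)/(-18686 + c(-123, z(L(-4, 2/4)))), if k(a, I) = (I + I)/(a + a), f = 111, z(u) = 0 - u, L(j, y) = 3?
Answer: 2204747/1037073 ≈ 2.1259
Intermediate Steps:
z(u) = -u
k(a, I) = I/a (k(a, I) = (2*I)/((2*a)) = (2*I)*(1/(2*a)) = I/a)
c(Q, J) = 0
(k(f, -130) - 39724)/(-18686 + c(-123, z(L(-4, 2/4)))) = (-130/111 - 39724)/(-18686 + 0) = (-130*1/111 - 39724)/(-18686) = (-130/111 - 39724)*(-1/18686) = -4409494/111*(-1/18686) = 2204747/1037073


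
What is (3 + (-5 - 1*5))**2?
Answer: 49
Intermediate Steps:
(3 + (-5 - 1*5))**2 = (3 + (-5 - 5))**2 = (3 - 10)**2 = (-7)**2 = 49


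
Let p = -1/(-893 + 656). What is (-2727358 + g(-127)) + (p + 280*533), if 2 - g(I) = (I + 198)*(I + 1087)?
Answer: -627167411/237 ≈ -2.6463e+6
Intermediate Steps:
g(I) = 2 - (198 + I)*(1087 + I) (g(I) = 2 - (I + 198)*(I + 1087) = 2 - (198 + I)*(1087 + I))
p = 1/237 (p = -1/(-237) = -1*(-1/237) = 1/237 ≈ 0.0042194)
(-2727358 + g(-127)) + (p + 280*533) = (-2727358 + (-215224 - 1*(-127)**2 - 1285*(-127))) + (1/237 + 280*533) = (-2727358 + (-215224 - 1*16129 + 163195)) + (1/237 + 149240) = (-2727358 + (-215224 - 16129 + 163195)) + 35369881/237 = (-2727358 - 68158) + 35369881/237 = -2795516 + 35369881/237 = -627167411/237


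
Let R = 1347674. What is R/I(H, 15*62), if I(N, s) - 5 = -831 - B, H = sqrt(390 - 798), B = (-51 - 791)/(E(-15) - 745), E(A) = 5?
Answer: -498639380/306041 ≈ -1629.3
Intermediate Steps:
B = 421/370 (B = (-51 - 791)/(5 - 745) = -842/(-740) = -842*(-1/740) = 421/370 ≈ 1.1378)
H = 2*I*sqrt(102) (H = sqrt(-408) = 2*I*sqrt(102) ≈ 20.199*I)
I(N, s) = -306041/370 (I(N, s) = 5 + (-831 - 1*421/370) = 5 + (-831 - 421/370) = 5 - 307891/370 = -306041/370)
R/I(H, 15*62) = 1347674/(-306041/370) = 1347674*(-370/306041) = -498639380/306041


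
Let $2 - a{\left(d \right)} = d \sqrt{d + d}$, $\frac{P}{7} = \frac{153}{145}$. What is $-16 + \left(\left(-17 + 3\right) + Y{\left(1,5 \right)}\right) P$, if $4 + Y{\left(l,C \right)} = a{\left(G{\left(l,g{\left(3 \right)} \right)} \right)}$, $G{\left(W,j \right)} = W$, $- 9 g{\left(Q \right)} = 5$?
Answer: $- \frac{19456}{145} - \frac{1071 \sqrt{2}}{145} \approx -144.63$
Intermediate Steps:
$g{\left(Q \right)} = - \frac{5}{9}$ ($g{\left(Q \right)} = \left(- \frac{1}{9}\right) 5 = - \frac{5}{9}$)
$P = \frac{1071}{145}$ ($P = 7 \cdot \frac{153}{145} = \frac{1071}{145} \approx 7.3862$)
$a{\left(d \right)} = 2 - \sqrt{2} d^{\frac{3}{2}}$ ($a{\left(d \right)} = 2 - d \sqrt{d + d} = 2 - d \sqrt{2 d} = 2 - d \sqrt{2} \sqrt{d} = 2 - \sqrt{2} d^{\frac{3}{2}}$)
$Y{\left(l,C \right)} = -2 - \sqrt{2} l^{\frac{3}{2}}$ ($Y{\left(l,C \right)} = -4 - \left(-2 + \sqrt{2} l^{\frac{3}{2}}\right) = -2 - \sqrt{2} l^{\frac{3}{2}}$)
$-16 + \left(\left(-17 + 3\right) + Y{\left(1,5 \right)}\right) P = -16 + \left(\left(-17 + 3\right) - \left(2 + \sqrt{2} \cdot 1^{\frac{3}{2}}\right)\right) \frac{1071}{145} = -16 + \left(-14 - \left(2 + \sqrt{2} \cdot 1\right)\right) \frac{1071}{145} = -16 + \left(-14 - \left(2 + \sqrt{2}\right)\right) \frac{1071}{145} = -16 + \left(-16 - \sqrt{2}\right) \frac{1071}{145} = -16 - \left(\frac{17136}{145} + \frac{1071 \sqrt{2}}{145}\right) = - \frac{19456}{145} - \frac{1071 \sqrt{2}}{145}$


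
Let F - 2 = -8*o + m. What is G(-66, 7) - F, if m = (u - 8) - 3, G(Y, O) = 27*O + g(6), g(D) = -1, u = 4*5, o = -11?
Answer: 89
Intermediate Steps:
u = 20
G(Y, O) = -1 + 27*O (G(Y, O) = 27*O - 1 = -1 + 27*O)
m = 9 (m = (20 - 8) - 3 = 12 - 3 = 9)
F = 99 (F = 2 + (-8*(-11) + 9) = 2 + (88 + 9) = 2 + 97 = 99)
G(-66, 7) - F = (-1 + 27*7) - 1*99 = (-1 + 189) - 99 = 188 - 99 = 89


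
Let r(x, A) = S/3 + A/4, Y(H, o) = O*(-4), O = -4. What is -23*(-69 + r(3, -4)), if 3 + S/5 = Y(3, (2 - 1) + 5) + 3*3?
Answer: 2300/3 ≈ 766.67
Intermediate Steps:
Y(H, o) = 16 (Y(H, o) = -4*(-4) = 16)
S = 110 (S = -15 + 5*(16 + 3*3) = -15 + 5*(16 + 9) = -15 + 5*25 = -15 + 125 = 110)
r(x, A) = 110/3 + A/4
-23*(-69 + r(3, -4)) = -23*(-69 + (110/3 + (¼)*(-4))) = -23*(-69 + (110/3 - 1)) = -23*(-69 + 107/3) = -23*(-100/3) = 2300/3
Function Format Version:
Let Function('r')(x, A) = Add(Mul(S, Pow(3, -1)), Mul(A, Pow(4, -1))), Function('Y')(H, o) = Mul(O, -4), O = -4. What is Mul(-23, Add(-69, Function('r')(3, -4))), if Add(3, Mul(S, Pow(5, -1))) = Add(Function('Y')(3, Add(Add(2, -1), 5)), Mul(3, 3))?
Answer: Rational(2300, 3) ≈ 766.67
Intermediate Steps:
Function('Y')(H, o) = 16 (Function('Y')(H, o) = Mul(-4, -4) = 16)
S = 110 (S = Add(-15, Mul(5, Add(16, Mul(3, 3)))) = Add(-15, Mul(5, Add(16, 9))) = Add(-15, Mul(5, 25)) = Add(-15, 125) = 110)
Function('r')(x, A) = Add(Rational(110, 3), Mul(Rational(1, 4), A)) (Function('r')(x, A) = Add(Mul(110, Pow(3, -1)), Mul(A, Pow(4, -1))) = Add(Mul(110, Rational(1, 3)), Mul(A, Rational(1, 4))) = Add(Rational(110, 3), Mul(Rational(1, 4), A)))
Mul(-23, Add(-69, Function('r')(3, -4))) = Mul(-23, Add(-69, Add(Rational(110, 3), Mul(Rational(1, 4), -4)))) = Mul(-23, Add(-69, Add(Rational(110, 3), -1))) = Mul(-23, Add(-69, Rational(107, 3))) = Mul(-23, Rational(-100, 3)) = Rational(2300, 3)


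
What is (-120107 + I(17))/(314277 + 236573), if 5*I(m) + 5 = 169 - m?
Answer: -300194/1377125 ≈ -0.21799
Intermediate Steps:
I(m) = 164/5 - m/5 (I(m) = -1 + (169 - m)/5 = -1 + (169/5 - m/5) = 164/5 - m/5)
(-120107 + I(17))/(314277 + 236573) = (-120107 + (164/5 - ⅕*17))/(314277 + 236573) = (-120107 + (164/5 - 17/5))/550850 = (-120107 + 147/5)*(1/550850) = -600388/5*1/550850 = -300194/1377125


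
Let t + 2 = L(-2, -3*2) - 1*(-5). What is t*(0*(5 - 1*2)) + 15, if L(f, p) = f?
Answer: 15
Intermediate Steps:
t = 1 (t = -2 + (-2 - 1*(-5)) = -2 + (-2 + 5) = -2 + 3 = 1)
t*(0*(5 - 1*2)) + 15 = 1*(0*(5 - 1*2)) + 15 = 1*(0*(5 - 2)) + 15 = 1*(0*3) + 15 = 1*0 + 15 = 0 + 15 = 15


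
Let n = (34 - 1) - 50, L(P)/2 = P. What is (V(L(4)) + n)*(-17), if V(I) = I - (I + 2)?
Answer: 323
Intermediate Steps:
L(P) = 2*P
n = -17 (n = 33 - 50 = -17)
V(I) = -2 (V(I) = I - (2 + I) = I + (-2 - I) = -2)
(V(L(4)) + n)*(-17) = (-2 - 17)*(-17) = -19*(-17) = 323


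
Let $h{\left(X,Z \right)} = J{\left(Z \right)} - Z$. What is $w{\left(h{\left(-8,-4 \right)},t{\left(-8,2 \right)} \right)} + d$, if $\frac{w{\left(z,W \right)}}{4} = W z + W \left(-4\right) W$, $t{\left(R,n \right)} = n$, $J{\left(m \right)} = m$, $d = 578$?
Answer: $514$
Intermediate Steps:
$h{\left(X,Z \right)} = 0$ ($h{\left(X,Z \right)} = Z - Z = 0$)
$w{\left(z,W \right)} = - 16 W^{2} + 4 W z$ ($w{\left(z,W \right)} = 4 \left(W z + W \left(-4\right) W\right) = 4 \left(W z + - 4 W W\right) = 4 \left(W z - 4 W^{2}\right) = 4 \left(- 4 W^{2} + W z\right) = - 16 W^{2} + 4 W z$)
$w{\left(h{\left(-8,-4 \right)},t{\left(-8,2 \right)} \right)} + d = 4 \cdot 2 \left(0 - 8\right) + 578 = 4 \cdot 2 \left(-8\right) + 578 = -64 + 578 = 514$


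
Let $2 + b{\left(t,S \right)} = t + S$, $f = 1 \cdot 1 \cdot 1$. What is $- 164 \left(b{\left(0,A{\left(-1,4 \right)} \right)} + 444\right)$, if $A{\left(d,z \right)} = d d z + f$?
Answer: $-73308$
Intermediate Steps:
$f = 1$ ($f = 1 \cdot 1 = 1$)
$A{\left(d,z \right)} = 1 + z d^{2}$ ($A{\left(d,z \right)} = d d z + 1 = d^{2} z + 1 = z d^{2} + 1 = 1 + z d^{2}$)
$b{\left(t,S \right)} = -2 + S + t$ ($b{\left(t,S \right)} = -2 + \left(t + S\right) = -2 + \left(S + t\right) = -2 + S + t$)
$- 164 \left(b{\left(0,A{\left(-1,4 \right)} \right)} + 444\right) = - 164 \left(\left(-2 + \left(1 + 4 \left(-1\right)^{2}\right) + 0\right) + 444\right) = - 164 \left(\left(-2 + \left(1 + 4 \cdot 1\right) + 0\right) + 444\right) = - 164 \left(\left(-2 + \left(1 + 4\right) + 0\right) + 444\right) = - 164 \left(\left(-2 + 5 + 0\right) + 444\right) = - 164 \left(3 + 444\right) = \left(-164\right) 447 = -73308$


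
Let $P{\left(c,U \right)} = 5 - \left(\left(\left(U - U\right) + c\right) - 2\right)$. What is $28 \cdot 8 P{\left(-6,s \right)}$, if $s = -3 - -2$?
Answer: $2912$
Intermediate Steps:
$s = -1$ ($s = -3 + 2 = -1$)
$P{\left(c,U \right)} = 7 - c$ ($P{\left(c,U \right)} = 5 - \left(\left(0 + c\right) - 2\right) = 5 - \left(c - 2\right) = 5 - \left(-2 + c\right) = 7 - c$)
$28 \cdot 8 P{\left(-6,s \right)} = 28 \cdot 8 \left(7 - -6\right) = 224 \left(7 + 6\right) = 224 \cdot 13 = 2912$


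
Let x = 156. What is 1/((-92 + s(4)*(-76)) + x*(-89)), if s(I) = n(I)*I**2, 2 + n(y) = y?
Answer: -1/16408 ≈ -6.0946e-5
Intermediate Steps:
n(y) = -2 + y
s(I) = I**2*(-2 + I) (s(I) = (-2 + I)*I**2 = I**2*(-2 + I))
1/((-92 + s(4)*(-76)) + x*(-89)) = 1/((-92 + (4**2*(-2 + 4))*(-76)) + 156*(-89)) = 1/((-92 + (16*2)*(-76)) - 13884) = 1/((-92 + 32*(-76)) - 13884) = 1/((-92 - 2432) - 13884) = 1/(-2524 - 13884) = 1/(-16408) = -1/16408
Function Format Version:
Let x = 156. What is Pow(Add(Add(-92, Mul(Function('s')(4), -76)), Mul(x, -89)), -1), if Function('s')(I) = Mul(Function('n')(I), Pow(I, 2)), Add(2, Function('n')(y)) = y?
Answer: Rational(-1, 16408) ≈ -6.0946e-5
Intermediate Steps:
Function('n')(y) = Add(-2, y)
Function('s')(I) = Mul(Pow(I, 2), Add(-2, I)) (Function('s')(I) = Mul(Add(-2, I), Pow(I, 2)) = Mul(Pow(I, 2), Add(-2, I)))
Pow(Add(Add(-92, Mul(Function('s')(4), -76)), Mul(x, -89)), -1) = Pow(Add(Add(-92, Mul(Mul(Pow(4, 2), Add(-2, 4)), -76)), Mul(156, -89)), -1) = Pow(Add(Add(-92, Mul(Mul(16, 2), -76)), -13884), -1) = Pow(Add(Add(-92, Mul(32, -76)), -13884), -1) = Pow(Add(Add(-92, -2432), -13884), -1) = Pow(Add(-2524, -13884), -1) = Pow(-16408, -1) = Rational(-1, 16408)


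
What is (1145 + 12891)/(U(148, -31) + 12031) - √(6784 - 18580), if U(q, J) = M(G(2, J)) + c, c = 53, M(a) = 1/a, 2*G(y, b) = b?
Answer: 217558/187301 - 2*I*√2949 ≈ 1.1615 - 108.61*I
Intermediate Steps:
G(y, b) = b/2
U(q, J) = 53 + 2/J (U(q, J) = 1/(J/2) + 53 = 2/J + 53 = 53 + 2/J)
(1145 + 12891)/(U(148, -31) + 12031) - √(6784 - 18580) = (1145 + 12891)/((53 + 2/(-31)) + 12031) - √(6784 - 18580) = 14036/((53 + 2*(-1/31)) + 12031) - √(-11796) = 14036/((53 - 2/31) + 12031) - 2*I*√2949 = 14036/(1641/31 + 12031) - 2*I*√2949 = 14036/(374602/31) - 2*I*√2949 = 14036*(31/374602) - 2*I*√2949 = 217558/187301 - 2*I*√2949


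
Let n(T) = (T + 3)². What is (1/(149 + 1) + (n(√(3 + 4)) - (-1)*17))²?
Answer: 30182401/22500 + 9902*√7/25 ≈ 2389.4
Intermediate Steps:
n(T) = (3 + T)²
(1/(149 + 1) + (n(√(3 + 4)) - (-1)*17))² = (1/(149 + 1) + ((3 + √(3 + 4))² - (-1)*17))² = (1/150 + ((3 + √7)² - 1*(-17)))² = (1/150 + ((3 + √7)² + 17))² = (1/150 + (17 + (3 + √7)²))² = (2551/150 + (3 + √7)²)²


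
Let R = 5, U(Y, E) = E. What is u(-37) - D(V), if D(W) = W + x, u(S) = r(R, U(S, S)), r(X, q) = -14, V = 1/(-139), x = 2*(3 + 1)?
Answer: -3057/139 ≈ -21.993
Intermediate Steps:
x = 8 (x = 2*4 = 8)
V = -1/139 ≈ -0.0071942
u(S) = -14
D(W) = 8 + W (D(W) = W + 8 = 8 + W)
u(-37) - D(V) = -14 - (8 - 1/139) = -14 - 1*1111/139 = -14 - 1111/139 = -3057/139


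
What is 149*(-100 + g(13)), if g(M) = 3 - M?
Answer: -16390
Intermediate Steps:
149*(-100 + g(13)) = 149*(-100 + (3 - 1*13)) = 149*(-100 + (3 - 13)) = 149*(-100 - 10) = 149*(-110) = -16390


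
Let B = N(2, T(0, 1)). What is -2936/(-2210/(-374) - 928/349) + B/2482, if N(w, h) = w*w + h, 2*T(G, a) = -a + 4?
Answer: -55950615809/61935828 ≈ -903.36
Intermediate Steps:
T(G, a) = 2 - a/2 (T(G, a) = (-a + 4)/2 = (4 - a)/2 = 2 - a/2)
N(w, h) = h + w**2 (N(w, h) = w**2 + h = h + w**2)
B = 11/2 (B = (2 - 1/2*1) + 2**2 = (2 - 1/2) + 4 = 3/2 + 4 = 11/2 ≈ 5.5000)
-2936/(-2210/(-374) - 928/349) + B/2482 = -2936/(-2210/(-374) - 928/349) + (11/2)/2482 = -2936/(-2210*(-1/374) - 928*1/349) + (11/2)*(1/2482) = -2936/(65/11 - 928/349) + 11/4964 = -2936/12477/3839 + 11/4964 = -2936*3839/12477 + 11/4964 = -11271304/12477 + 11/4964 = -55950615809/61935828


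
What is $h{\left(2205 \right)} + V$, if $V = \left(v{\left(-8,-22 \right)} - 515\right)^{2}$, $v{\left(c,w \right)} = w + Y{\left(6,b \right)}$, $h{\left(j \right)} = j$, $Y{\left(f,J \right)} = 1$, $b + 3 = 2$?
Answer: $289501$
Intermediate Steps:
$b = -1$ ($b = -3 + 2 = -1$)
$v{\left(c,w \right)} = 1 + w$ ($v{\left(c,w \right)} = w + 1 = 1 + w$)
$V = 287296$ ($V = \left(\left(1 - 22\right) - 515\right)^{2} = \left(-21 - 515\right)^{2} = \left(-536\right)^{2} = 287296$)
$h{\left(2205 \right)} + V = 2205 + 287296 = 289501$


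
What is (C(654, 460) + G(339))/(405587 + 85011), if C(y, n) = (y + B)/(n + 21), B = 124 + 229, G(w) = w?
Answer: 82033/117988819 ≈ 0.00069526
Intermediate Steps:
B = 353
C(y, n) = (353 + y)/(21 + n) (C(y, n) = (y + 353)/(n + 21) = (353 + y)/(21 + n))
(C(654, 460) + G(339))/(405587 + 85011) = ((353 + 654)/(21 + 460) + 339)/(405587 + 85011) = (1007/481 + 339)/490598 = ((1/481)*1007 + 339)*(1/490598) = (1007/481 + 339)*(1/490598) = (164066/481)*(1/490598) = 82033/117988819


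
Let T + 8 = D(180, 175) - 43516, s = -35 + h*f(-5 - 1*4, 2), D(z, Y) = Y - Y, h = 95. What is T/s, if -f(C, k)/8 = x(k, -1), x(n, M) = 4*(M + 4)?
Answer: 43524/9155 ≈ 4.7541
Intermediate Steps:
x(n, M) = 16 + 4*M (x(n, M) = 4*(4 + M) = 16 + 4*M)
f(C, k) = -96 (f(C, k) = -8*(16 + 4*(-1)) = -8*(16 - 4) = -8*12 = -96)
D(z, Y) = 0
s = -9155 (s = -35 + 95*(-96) = -35 - 9120 = -9155)
T = -43524 (T = -8 + (0 - 43516) = -8 - 43516 = -43524)
T/s = -43524/(-9155) = -43524*(-1/9155) = 43524/9155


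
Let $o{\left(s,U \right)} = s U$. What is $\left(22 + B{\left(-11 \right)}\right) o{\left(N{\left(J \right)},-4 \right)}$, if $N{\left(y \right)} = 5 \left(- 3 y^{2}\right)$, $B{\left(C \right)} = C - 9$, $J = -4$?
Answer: $1920$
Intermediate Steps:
$B{\left(C \right)} = -9 + C$
$N{\left(y \right)} = - 15 y^{2}$
$o{\left(s,U \right)} = U s$
$\left(22 + B{\left(-11 \right)}\right) o{\left(N{\left(J \right)},-4 \right)} = \left(22 - 20\right) \left(- 4 \left(- 15 \left(-4\right)^{2}\right)\right) = \left(22 - 20\right) \left(- 4 \left(\left(-15\right) 16\right)\right) = 2 \left(\left(-4\right) \left(-240\right)\right) = 2 \cdot 960 = 1920$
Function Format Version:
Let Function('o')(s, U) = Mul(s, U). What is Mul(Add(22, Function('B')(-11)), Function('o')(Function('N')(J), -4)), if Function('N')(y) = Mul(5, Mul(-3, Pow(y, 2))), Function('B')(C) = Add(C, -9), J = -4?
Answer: 1920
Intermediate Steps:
Function('B')(C) = Add(-9, C)
Function('N')(y) = Mul(-15, Pow(y, 2))
Function('o')(s, U) = Mul(U, s)
Mul(Add(22, Function('B')(-11)), Function('o')(Function('N')(J), -4)) = Mul(Add(22, Add(-9, -11)), Mul(-4, Mul(-15, Pow(-4, 2)))) = Mul(Add(22, -20), Mul(-4, Mul(-15, 16))) = Mul(2, Mul(-4, -240)) = Mul(2, 960) = 1920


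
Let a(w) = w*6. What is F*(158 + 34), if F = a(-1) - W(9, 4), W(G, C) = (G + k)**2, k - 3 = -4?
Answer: -13440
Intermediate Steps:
k = -1 (k = 3 - 4 = -1)
W(G, C) = (-1 + G)**2 (W(G, C) = (G - 1)**2 = (-1 + G)**2)
a(w) = 6*w
F = -70 (F = 6*(-1) - (-1 + 9)**2 = -6 - 1*8**2 = -6 - 1*64 = -6 - 64 = -70)
F*(158 + 34) = -70*(158 + 34) = -70*192 = -13440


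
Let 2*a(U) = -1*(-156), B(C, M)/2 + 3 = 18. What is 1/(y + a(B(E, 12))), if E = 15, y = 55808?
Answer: 1/55886 ≈ 1.7894e-5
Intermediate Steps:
B(C, M) = 30 (B(C, M) = -6 + 2*18 = -6 + 36 = 30)
a(U) = 78 (a(U) = (-1*(-156))/2 = (½)*156 = 78)
1/(y + a(B(E, 12))) = 1/(55808 + 78) = 1/55886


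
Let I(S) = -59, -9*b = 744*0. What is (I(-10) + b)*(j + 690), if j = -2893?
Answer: 129977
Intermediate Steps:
b = 0 (b = -248*0/3 = -⅑*0 = 0)
(I(-10) + b)*(j + 690) = (-59 + 0)*(-2893 + 690) = -59*(-2203) = 129977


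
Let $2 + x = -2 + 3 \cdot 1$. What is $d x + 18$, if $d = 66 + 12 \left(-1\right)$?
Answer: $-36$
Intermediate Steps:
$x = -1$ ($x = -2 + \left(-2 + 3 \cdot 1\right) = -2 + \left(-2 + 3\right) = -2 + 1 = -1$)
$d = 54$ ($d = 66 - 12 = 54$)
$d x + 18 = 54 \left(-1\right) + 18 = -54 + 18 = -36$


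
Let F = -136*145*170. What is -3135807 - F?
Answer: 216593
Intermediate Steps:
F = -3352400 (F = -19720*170 = -3352400)
-3135807 - F = -3135807 - 1*(-3352400) = -3135807 + 3352400 = 216593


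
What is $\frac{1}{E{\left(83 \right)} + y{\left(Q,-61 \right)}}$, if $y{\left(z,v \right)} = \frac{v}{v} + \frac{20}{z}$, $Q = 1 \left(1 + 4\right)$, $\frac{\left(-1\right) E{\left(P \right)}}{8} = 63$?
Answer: $- \frac{1}{499} \approx -0.002004$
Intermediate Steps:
$E{\left(P \right)} = -504$ ($E{\left(P \right)} = \left(-8\right) 63 = -504$)
$Q = 5$ ($Q = 1 \cdot 5 = 5$)
$y{\left(z,v \right)} = 1 + \frac{20}{z}$
$\frac{1}{E{\left(83 \right)} + y{\left(Q,-61 \right)}} = \frac{1}{-504 + \frac{20 + 5}{5}} = \frac{1}{-504 + \frac{1}{5} \cdot 25} = \frac{1}{-504 + 5} = \frac{1}{-499} = - \frac{1}{499}$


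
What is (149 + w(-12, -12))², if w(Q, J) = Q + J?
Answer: 15625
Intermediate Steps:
w(Q, J) = J + Q
(149 + w(-12, -12))² = (149 + (-12 - 12))² = (149 - 24)² = 125² = 15625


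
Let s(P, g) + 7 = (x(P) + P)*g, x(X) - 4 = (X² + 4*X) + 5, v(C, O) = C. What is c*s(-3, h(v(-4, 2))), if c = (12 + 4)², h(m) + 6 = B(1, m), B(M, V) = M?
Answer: -5632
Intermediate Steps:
h(m) = -5 (h(m) = -6 + 1 = -5)
x(X) = 9 + X² + 4*X (x(X) = 4 + ((X² + 4*X) + 5) = 4 + (5 + X² + 4*X) = 9 + X² + 4*X)
s(P, g) = -7 + g*(9 + P² + 5*P) (s(P, g) = -7 + ((9 + P² + 4*P) + P)*g = -7 + (9 + P² + 5*P)*g = -7 + g*(9 + P² + 5*P))
c = 256 (c = 16² = 256)
c*s(-3, h(v(-4, 2))) = 256*(-7 - 3*(-5) - 5*(9 + (-3)² + 4*(-3))) = 256*(-7 + 15 - 5*(9 + 9 - 12)) = 256*(-7 + 15 - 5*6) = 256*(-7 + 15 - 30) = 256*(-22) = -5632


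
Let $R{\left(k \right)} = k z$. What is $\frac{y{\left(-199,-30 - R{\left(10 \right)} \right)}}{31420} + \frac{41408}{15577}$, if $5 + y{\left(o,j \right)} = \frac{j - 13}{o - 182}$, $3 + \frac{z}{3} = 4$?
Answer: $\frac{123916864774}{46618144635} \approx 2.6581$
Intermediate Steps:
$z = 3$ ($z = -9 + 3 \cdot 4 = -9 + 12 = 3$)
$R{\left(k \right)} = 3 k$ ($R{\left(k \right)} = k 3 = 3 k$)
$y{\left(o,j \right)} = -5 + \frac{-13 + j}{-182 + o}$ ($y{\left(o,j \right)} = -5 + \frac{j - 13}{o - 182} = -5 + \frac{-13 + j}{-182 + o}$)
$\frac{y{\left(-199,-30 - R{\left(10 \right)} \right)}}{31420} + \frac{41408}{15577} = \frac{\frac{1}{-182 - 199} \left(897 - \left(30 + 3 \cdot 10\right) - -995\right)}{31420} + \frac{41408}{15577} = \frac{897 - 60 + 995}{-381} \cdot \frac{1}{31420} + 41408 \cdot \frac{1}{15577} = - \frac{897 - 60 + 995}{381} \cdot \frac{1}{31420} + \frac{41408}{15577} = \left(- \frac{1}{381}\right) 1832 \cdot \frac{1}{31420} + \frac{41408}{15577} = \left(- \frac{1832}{381}\right) \frac{1}{31420} + \frac{41408}{15577} = - \frac{458}{2992755} + \frac{41408}{15577} = \frac{123916864774}{46618144635}$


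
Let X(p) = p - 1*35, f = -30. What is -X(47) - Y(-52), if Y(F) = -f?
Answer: -42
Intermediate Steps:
X(p) = -35 + p (X(p) = p - 35 = -35 + p)
Y(F) = 30 (Y(F) = -1*(-30) = 30)
-X(47) - Y(-52) = -(-35 + 47) - 1*30 = -1*12 - 30 = -12 - 30 = -42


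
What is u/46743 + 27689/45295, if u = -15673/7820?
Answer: 2024091492121/3311338625340 ≈ 0.61126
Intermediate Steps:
u = -15673/7820 (u = -15673*1/7820 = -15673/7820 ≈ -2.0042)
u/46743 + 27689/45295 = -15673/7820/46743 + 27689/45295 = -15673/7820*1/46743 + 27689*(1/45295) = -15673/365530260 + 27689/45295 = 2024091492121/3311338625340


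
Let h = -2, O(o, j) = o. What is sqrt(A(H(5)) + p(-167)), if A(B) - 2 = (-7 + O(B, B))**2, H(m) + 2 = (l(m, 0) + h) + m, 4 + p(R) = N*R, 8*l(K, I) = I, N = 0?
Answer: sqrt(34) ≈ 5.8309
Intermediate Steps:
l(K, I) = I/8
p(R) = -4 (p(R) = -4 + 0*R = -4 + 0 = -4)
H(m) = -4 + m (H(m) = -2 + (((1/8)*0 - 2) + m) = -2 + ((0 - 2) + m) = -2 + (-2 + m) = -4 + m)
A(B) = 2 + (-7 + B)**2
sqrt(A(H(5)) + p(-167)) = sqrt((2 + (-7 + (-4 + 5))**2) - 4) = sqrt((2 + (-7 + 1)**2) - 4) = sqrt((2 + (-6)**2) - 4) = sqrt((2 + 36) - 4) = sqrt(38 - 4) = sqrt(34)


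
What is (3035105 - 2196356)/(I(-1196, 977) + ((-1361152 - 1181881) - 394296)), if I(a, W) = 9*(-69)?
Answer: -838749/2937950 ≈ -0.28549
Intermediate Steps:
I(a, W) = -621
(3035105 - 2196356)/(I(-1196, 977) + ((-1361152 - 1181881) - 394296)) = (3035105 - 2196356)/(-621 + ((-1361152 - 1181881) - 394296)) = 838749/(-621 + (-2543033 - 394296)) = 838749/(-621 - 2937329) = 838749/(-2937950) = 838749*(-1/2937950) = -838749/2937950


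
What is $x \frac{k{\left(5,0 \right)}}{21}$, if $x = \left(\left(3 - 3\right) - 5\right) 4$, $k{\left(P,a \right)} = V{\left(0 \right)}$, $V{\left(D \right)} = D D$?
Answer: $0$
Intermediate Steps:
$V{\left(D \right)} = D^{2}$
$k{\left(P,a \right)} = 0$ ($k{\left(P,a \right)} = 0^{2} = 0$)
$x = -20$ ($x = \left(0 - 5\right) 4 = \left(-5\right) 4 = -20$)
$x \frac{k{\left(5,0 \right)}}{21} = - 20 \cdot \frac{0}{21} = - 20 \cdot 0 \cdot \frac{1}{21} = \left(-20\right) 0 = 0$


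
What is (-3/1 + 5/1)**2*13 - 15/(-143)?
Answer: 7451/143 ≈ 52.105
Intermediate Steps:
(-3/1 + 5/1)**2*13 - 15/(-143) = (-3*1 + 5*1)**2*13 - 15*(-1/143) = (-3 + 5)**2*13 + 15/143 = 2**2*13 + 15/143 = 4*13 + 15/143 = 52 + 15/143 = 7451/143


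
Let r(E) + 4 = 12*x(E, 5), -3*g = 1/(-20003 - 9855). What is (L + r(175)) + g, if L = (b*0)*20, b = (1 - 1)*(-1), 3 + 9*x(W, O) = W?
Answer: 6728003/29858 ≈ 225.33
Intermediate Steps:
x(W, O) = -⅓ + W/9
g = 1/89574 (g = -1/(3*(-20003 - 9855)) = -⅓/(-29858) = -⅓*(-1/29858) = 1/89574 ≈ 1.1164e-5)
r(E) = -8 + 4*E/3 (r(E) = -4 + 12*(-⅓ + E/9) = -4 + (-4 + 4*E/3) = -8 + 4*E/3)
b = 0 (b = 0*(-1) = 0)
L = 0 (L = (0*0)*20 = 0*20 = 0)
(L + r(175)) + g = (0 + (-8 + (4/3)*175)) + 1/89574 = (0 + (-8 + 700/3)) + 1/89574 = (0 + 676/3) + 1/89574 = 676/3 + 1/89574 = 6728003/29858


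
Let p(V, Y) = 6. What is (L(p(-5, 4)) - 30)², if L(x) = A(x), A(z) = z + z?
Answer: 324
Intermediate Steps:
A(z) = 2*z
L(x) = 2*x
(L(p(-5, 4)) - 30)² = (2*6 - 30)² = (12 - 30)² = (-18)² = 324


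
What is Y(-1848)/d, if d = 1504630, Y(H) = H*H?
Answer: 1707552/752315 ≈ 2.2697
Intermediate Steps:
Y(H) = H²
Y(-1848)/d = (-1848)²/1504630 = 3415104*(1/1504630) = 1707552/752315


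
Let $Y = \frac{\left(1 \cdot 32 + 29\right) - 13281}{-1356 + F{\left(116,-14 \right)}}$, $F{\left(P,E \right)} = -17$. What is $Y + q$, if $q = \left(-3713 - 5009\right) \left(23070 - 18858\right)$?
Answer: $- \frac{50439975652}{1373} \approx -3.6737 \cdot 10^{7}$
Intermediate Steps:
$q = -36737064$ ($q = \left(-8722\right) 4212 = -36737064$)
$Y = \frac{13220}{1373}$ ($Y = \frac{\left(1 \cdot 32 + 29\right) - 13281}{-1356 - 17} = \frac{\left(32 + 29\right) - 13281}{-1373} = \left(61 - 13281\right) \left(- \frac{1}{1373}\right) = \left(-13220\right) \left(- \frac{1}{1373}\right) = \frac{13220}{1373} \approx 9.6286$)
$Y + q = \frac{13220}{1373} - 36737064 = - \frac{50439975652}{1373}$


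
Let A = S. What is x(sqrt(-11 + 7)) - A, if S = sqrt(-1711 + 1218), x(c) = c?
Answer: I*(2 - sqrt(493)) ≈ -20.204*I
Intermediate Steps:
S = I*sqrt(493) (S = sqrt(-493) = I*sqrt(493) ≈ 22.204*I)
A = I*sqrt(493) ≈ 22.204*I
x(sqrt(-11 + 7)) - A = sqrt(-11 + 7) - I*sqrt(493) = sqrt(-4) - I*sqrt(493) = 2*I - I*sqrt(493)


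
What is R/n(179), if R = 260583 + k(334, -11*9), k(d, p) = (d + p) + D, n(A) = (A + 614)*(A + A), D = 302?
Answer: 130560/141947 ≈ 0.91978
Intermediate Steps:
n(A) = 2*A*(614 + A) (n(A) = (614 + A)*(2*A) = 2*A*(614 + A))
k(d, p) = 302 + d + p (k(d, p) = (d + p) + 302 = 302 + d + p)
R = 261120 (R = 260583 + (302 + 334 - 11*9) = 260583 + (302 + 334 - 99) = 260583 + 537 = 261120)
R/n(179) = 261120/((2*179*(614 + 179))) = 261120/((2*179*793)) = 261120/283894 = 261120*(1/283894) = 130560/141947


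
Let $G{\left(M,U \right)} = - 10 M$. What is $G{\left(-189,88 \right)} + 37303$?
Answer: $39193$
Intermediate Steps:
$G{\left(-189,88 \right)} + 37303 = \left(-10\right) \left(-189\right) + 37303 = 1890 + 37303 = 39193$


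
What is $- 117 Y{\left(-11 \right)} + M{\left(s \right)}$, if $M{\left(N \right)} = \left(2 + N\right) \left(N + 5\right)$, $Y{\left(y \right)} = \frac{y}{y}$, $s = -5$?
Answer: $-117$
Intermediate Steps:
$Y{\left(y \right)} = 1$
$M{\left(N \right)} = \left(2 + N\right) \left(5 + N\right)$
$- 117 Y{\left(-11 \right)} + M{\left(s \right)} = \left(-117\right) 1 + \left(10 + \left(-5\right)^{2} + 7 \left(-5\right)\right) = -117 + \left(10 + 25 - 35\right) = -117 + 0 = -117$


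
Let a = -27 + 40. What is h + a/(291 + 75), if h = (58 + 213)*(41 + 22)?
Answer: 6248731/366 ≈ 17073.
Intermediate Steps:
a = 13
h = 17073 (h = 271*63 = 17073)
h + a/(291 + 75) = 17073 + 13/(291 + 75) = 17073 + 13/366 = 6248731/366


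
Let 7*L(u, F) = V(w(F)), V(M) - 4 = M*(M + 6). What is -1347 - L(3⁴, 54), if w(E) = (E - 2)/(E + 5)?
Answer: -32857385/24367 ≈ -1348.4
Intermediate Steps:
w(E) = (-2 + E)/(5 + E)
V(M) = 4 + M*(6 + M) (V(M) = 4 + M*(M + 6) = 4 + M*(6 + M))
L(u, F) = 4/7 + (-2 + F)²/(7*(5 + F)²) + 6*(-2 + F)/(7*(5 + F)) (L(u, F) = (4 + ((-2 + F)/(5 + F))² + 6*((-2 + F)/(5 + F)))/7 = (4 + (-2 + F)²/(5 + F)² + 6*(-2 + F)/(5 + F))/7 = 4/7 + (-2 + F)²/(7*(5 + F)²) + 6*(-2 + F)/(7*(5 + F)))
-1347 - L(3⁴, 54) = -1347 - (44 + 11*54² + 54*54)/(7*(25 + 54² + 10*54)) = -1347 - (44 + 11*2916 + 2916)/(7*(25 + 2916 + 540)) = -1347 - (44 + 32076 + 2916)/(7*3481) = -1347 - 35036/(7*3481) = -1347 - 1*35036/24367 = -1347 - 35036/24367 = -32857385/24367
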